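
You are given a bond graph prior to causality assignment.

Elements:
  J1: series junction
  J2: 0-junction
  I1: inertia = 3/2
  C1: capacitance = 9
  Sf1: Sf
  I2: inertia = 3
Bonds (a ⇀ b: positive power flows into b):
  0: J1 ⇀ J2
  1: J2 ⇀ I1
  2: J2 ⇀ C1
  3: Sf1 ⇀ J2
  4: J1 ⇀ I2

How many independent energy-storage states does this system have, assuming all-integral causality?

bond 3 stroke at Sf1  (Sf1: flow source, stroke at near end)
bond 1 stroke at I1  (I1 integral (f out))
bond 2 stroke at J2  (C1 outputs effort q/C1)
bond 0 stroke at J1  (J2 effort already set via bond 2)
bond 4 stroke at I2  (closing 1-jn rule on J1)

3  (C1, I1, I2 all integral)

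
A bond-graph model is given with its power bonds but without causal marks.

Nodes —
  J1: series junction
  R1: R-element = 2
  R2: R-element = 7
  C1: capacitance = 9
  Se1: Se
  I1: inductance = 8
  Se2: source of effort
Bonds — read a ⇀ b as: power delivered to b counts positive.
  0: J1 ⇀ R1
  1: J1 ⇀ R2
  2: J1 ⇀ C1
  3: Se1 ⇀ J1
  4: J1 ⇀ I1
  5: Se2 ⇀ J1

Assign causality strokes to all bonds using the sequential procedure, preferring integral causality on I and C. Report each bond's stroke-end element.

bond 0 →J1
bond 1 →J1
bond 2 →J1
bond 3 →J1
bond 4 →I1
bond 5 →J1

bond 3 stroke at J1  (source Se1 imposes e)
bond 5 stroke at J1  (Se2: effort source, stroke at far end)
bond 2 stroke at J1  (C1: C, integral causality)
bond 4 stroke at I1  (I1 outputs flow p/I1)
bond 0 stroke at J1  (1-jn J1 has f-setter on 4)
bond 1 stroke at J1  (common-f at J1 fixed by 4)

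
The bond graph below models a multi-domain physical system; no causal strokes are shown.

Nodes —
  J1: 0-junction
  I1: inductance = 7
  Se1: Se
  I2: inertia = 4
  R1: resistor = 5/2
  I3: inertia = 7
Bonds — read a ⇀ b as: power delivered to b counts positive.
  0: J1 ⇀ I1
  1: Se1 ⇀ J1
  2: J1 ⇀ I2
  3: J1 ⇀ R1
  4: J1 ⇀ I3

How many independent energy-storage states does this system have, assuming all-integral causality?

b1 stroke→J1  (Se1: effort source, stroke at far end)
b0 stroke→I1  (common-e at J1 fixed by 1)
b2 stroke→I2  (J1 effort already set via bond 1)
b3 stroke→R1  (common-e at J1 fixed by 1)
b4 stroke→I3  (0-jn J1 has e-setter on 1)

3  (I1, I2, I3 all integral)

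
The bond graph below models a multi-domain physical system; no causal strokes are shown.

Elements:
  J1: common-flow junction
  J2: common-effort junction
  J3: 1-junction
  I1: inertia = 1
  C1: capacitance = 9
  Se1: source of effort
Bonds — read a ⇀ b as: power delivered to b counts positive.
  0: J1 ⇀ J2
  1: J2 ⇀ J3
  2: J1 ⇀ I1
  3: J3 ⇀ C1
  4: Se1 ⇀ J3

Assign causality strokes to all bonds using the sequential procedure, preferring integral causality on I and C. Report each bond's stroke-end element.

bond 0 stroke→J1
bond 1 stroke→J2
bond 2 stroke→I1
bond 3 stroke→J3
bond 4 stroke→J3

b4 stroke at J3  (Se1: effort source, stroke at far end)
b2 stroke at I1  (I1: I, integral causality)
b0 stroke at J1  (J1: bond 2 brought flow, rest push out)
b1 stroke at J2  (only one effort-in slot at J2)
b3 stroke at J3  (J3: bond 1 brought flow, rest push out)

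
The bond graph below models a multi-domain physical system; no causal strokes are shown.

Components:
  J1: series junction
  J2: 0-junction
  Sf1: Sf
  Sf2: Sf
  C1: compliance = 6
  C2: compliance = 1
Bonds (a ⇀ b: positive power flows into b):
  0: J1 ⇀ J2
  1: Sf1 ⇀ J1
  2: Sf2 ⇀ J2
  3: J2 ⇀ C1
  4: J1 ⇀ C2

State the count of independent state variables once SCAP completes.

2  (C1, C2 all integral)

#1 →Sf1  (source Sf1 imposes f)
#2 →Sf2  (Sf2 (Sf) sets flow on bond)
#0 →J1  (1-jn J1 has f-setter on 1)
#4 →J1  (J1: bond 1 brought flow, rest push out)
#3 →J2  (J2: last free bond brings effort in)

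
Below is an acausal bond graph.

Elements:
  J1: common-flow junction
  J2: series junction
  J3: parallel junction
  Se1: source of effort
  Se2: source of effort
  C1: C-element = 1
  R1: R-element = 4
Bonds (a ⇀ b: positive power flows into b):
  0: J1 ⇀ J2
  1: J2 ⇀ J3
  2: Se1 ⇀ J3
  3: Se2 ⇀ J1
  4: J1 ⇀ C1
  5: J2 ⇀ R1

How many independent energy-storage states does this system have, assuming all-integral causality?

1  (C1 all integral)

#2 |J3  (Se1 fixes effort; stroke away)
#3 |J1  (Se2: effort source, stroke at far end)
#1 |J2  (J3: bond 2 brought effort, rest push out)
#4 |J1  (C1: C, integral causality)
#0 |J2  (closing 1-jn rule on J1)
#5 |R1  (closing 1-jn rule on J2)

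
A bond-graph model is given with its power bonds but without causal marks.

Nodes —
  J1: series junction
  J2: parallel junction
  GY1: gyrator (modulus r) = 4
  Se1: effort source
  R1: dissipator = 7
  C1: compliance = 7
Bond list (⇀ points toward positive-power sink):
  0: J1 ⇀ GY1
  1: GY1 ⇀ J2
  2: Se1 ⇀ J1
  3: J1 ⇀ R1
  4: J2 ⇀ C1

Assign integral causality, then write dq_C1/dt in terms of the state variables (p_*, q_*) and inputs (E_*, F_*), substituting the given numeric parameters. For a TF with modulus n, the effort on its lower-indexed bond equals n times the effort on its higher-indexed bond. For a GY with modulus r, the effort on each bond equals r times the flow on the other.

b2 stroke at J1  (Se1 (Se) sets effort on bond)
b4 stroke at J2  (C1 integral (e out))
b1 stroke at GY1  (common-e at J2 fixed by 4)
b0 stroke at GY1  (through GY1, causality inverts; strokes same side of GY1)
b3 stroke at J1  (J1 flow already set via bond 0)

dq_C1/dt = E_Se1/4 - q_C1/16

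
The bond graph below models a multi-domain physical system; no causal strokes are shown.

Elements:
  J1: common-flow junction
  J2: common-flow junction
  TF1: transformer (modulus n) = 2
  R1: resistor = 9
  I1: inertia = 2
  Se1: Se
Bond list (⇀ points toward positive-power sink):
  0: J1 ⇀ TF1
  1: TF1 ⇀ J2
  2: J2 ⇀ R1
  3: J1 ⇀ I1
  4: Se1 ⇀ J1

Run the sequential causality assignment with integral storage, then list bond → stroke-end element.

β0 |J1
β1 |TF1
β2 |J2
β3 |I1
β4 |J1

bond 4 stroke→J1  (Se1 fixes effort; stroke away)
bond 3 stroke→I1  (I1: I, integral causality)
bond 0 stroke→J1  (common-f at J1 fixed by 3)
bond 1 stroke→TF1  (TF1 one-in-one-out from 0)
bond 2 stroke→J2  (1-jn J2 has f-setter on 1)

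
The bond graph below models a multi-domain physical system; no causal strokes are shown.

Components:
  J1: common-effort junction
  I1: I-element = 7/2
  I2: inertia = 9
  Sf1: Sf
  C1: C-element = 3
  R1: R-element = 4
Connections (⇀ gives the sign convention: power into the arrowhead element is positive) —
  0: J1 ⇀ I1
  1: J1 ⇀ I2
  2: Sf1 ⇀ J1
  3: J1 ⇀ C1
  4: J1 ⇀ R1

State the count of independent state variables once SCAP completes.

3  (C1, I1, I2 all integral)

bond 2 stroke at Sf1  (Sf1 (Sf) sets flow on bond)
bond 0 stroke at I1  (I1: I, integral causality)
bond 1 stroke at I2  (I2 outputs flow p/I2)
bond 3 stroke at J1  (C1 outputs effort q/C1)
bond 4 stroke at R1  (J1: bond 3 brought effort, rest push out)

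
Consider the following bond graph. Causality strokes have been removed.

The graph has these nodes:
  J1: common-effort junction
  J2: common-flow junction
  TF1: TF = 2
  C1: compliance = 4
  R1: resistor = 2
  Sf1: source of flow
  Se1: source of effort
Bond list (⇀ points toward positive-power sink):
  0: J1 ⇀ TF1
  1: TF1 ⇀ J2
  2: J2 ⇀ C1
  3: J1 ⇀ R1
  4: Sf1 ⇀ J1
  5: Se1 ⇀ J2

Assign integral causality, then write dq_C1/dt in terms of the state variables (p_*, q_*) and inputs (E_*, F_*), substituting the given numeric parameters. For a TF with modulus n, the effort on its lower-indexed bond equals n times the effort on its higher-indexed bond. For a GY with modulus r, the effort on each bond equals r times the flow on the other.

dq_C1/dt = 2*E_Se1 + 2*F_Sf1 - q_C1/2

#4 →Sf1  (Sf1: flow source, stroke at near end)
#5 →J2  (Se1 fixes effort; stroke away)
#2 →J2  (prefer integral on C1)
#1 →TF1  (only one flow-in slot at J2)
#0 →J1  (TF1 one-in-one-out from 1)
#3 →R1  (common-e at J1 fixed by 0)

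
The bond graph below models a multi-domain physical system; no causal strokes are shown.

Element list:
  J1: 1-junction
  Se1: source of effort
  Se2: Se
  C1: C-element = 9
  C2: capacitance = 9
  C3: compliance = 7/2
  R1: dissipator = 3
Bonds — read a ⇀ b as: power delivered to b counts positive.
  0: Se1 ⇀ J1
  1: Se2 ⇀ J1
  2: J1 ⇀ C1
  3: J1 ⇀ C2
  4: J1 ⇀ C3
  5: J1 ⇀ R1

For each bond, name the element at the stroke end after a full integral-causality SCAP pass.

bond 0 stroke at J1
bond 1 stroke at J1
bond 2 stroke at J1
bond 3 stroke at J1
bond 4 stroke at J1
bond 5 stroke at R1

#0 |J1  (Se1: effort source, stroke at far end)
#1 |J1  (Se2: effort source, stroke at far end)
#2 |J1  (C1 outputs effort q/C1)
#3 |J1  (C2: C, integral causality)
#4 |J1  (C3 outputs effort q/C3)
#5 |R1  (closing 1-jn rule on J1)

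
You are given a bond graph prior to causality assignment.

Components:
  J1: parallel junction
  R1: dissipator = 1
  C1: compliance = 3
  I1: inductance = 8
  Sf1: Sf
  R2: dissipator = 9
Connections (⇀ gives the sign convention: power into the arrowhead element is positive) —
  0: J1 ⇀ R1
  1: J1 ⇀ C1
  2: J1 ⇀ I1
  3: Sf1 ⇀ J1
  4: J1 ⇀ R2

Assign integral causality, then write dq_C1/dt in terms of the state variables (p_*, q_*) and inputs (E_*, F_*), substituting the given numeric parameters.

bond 3 |Sf1  (Sf1 fixes flow; stroke at Sf1)
bond 1 |J1  (C1 integral (e out))
bond 0 |R1  (0-jn J1 has e-setter on 1)
bond 2 |I1  (0-jn J1 has e-setter on 1)
bond 4 |R2  (J1: bond 1 brought effort, rest push out)

dq_C1/dt = F_Sf1 - p_I1/8 - 10*q_C1/27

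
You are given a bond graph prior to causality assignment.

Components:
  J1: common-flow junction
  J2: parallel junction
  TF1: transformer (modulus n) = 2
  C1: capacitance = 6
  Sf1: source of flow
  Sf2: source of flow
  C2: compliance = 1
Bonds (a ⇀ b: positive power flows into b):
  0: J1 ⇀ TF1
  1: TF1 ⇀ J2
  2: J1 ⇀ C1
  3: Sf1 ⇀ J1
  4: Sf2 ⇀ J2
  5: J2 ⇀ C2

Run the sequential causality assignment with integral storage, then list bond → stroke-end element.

β3 stroke→Sf1  (Sf1: flow source, stroke at near end)
β4 stroke→Sf2  (Sf2: flow source, stroke at near end)
β0 stroke→J1  (J1: bond 3 brought flow, rest push out)
β2 stroke→J1  (1-jn J1 has f-setter on 3)
β1 stroke→TF1  (TF1 one-in-one-out from 0)
β5 stroke→J2  (only one effort-in slot at J2)

β0 →J1
β1 →TF1
β2 →J1
β3 →Sf1
β4 →Sf2
β5 →J2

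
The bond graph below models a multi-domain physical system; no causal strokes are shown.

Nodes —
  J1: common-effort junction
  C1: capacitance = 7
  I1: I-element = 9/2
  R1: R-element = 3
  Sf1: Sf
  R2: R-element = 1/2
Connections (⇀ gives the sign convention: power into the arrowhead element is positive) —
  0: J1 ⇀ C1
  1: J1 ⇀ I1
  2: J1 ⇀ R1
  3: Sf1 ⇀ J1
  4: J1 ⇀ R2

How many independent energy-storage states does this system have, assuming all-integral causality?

2  (C1, I1 all integral)

bond 3 →Sf1  (Sf1 fixes flow; stroke at Sf1)
bond 0 →J1  (C1 outputs effort q/C1)
bond 1 →I1  (common-e at J1 fixed by 0)
bond 2 →R1  (0-jn J1 has e-setter on 0)
bond 4 →R2  (common-e at J1 fixed by 0)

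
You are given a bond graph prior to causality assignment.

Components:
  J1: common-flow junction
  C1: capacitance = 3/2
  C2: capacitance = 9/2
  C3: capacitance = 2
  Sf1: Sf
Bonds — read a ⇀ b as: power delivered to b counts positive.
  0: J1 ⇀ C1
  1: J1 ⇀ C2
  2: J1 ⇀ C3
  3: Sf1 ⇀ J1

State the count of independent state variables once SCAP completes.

bond 3 |Sf1  (source Sf1 imposes f)
bond 0 |J1  (J1 flow already set via bond 3)
bond 1 |J1  (1-jn J1 has f-setter on 3)
bond 2 |J1  (J1: bond 3 brought flow, rest push out)

3  (C1, C2, C3 all integral)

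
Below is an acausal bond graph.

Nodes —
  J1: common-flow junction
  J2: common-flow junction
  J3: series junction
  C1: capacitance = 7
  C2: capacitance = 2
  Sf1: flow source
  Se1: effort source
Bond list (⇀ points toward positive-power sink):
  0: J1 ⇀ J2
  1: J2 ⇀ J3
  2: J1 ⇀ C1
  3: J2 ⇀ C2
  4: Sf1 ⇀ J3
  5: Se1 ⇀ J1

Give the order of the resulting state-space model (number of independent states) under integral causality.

#4 stroke→Sf1  (Sf1 (Sf) sets flow on bond)
#5 stroke→J1  (Se1 fixes effort; stroke away)
#1 stroke→J3  (J3 flow already set via bond 4)
#0 stroke→J2  (1-jn J2 has f-setter on 1)
#3 stroke→J2  (J2 flow already set via bond 1)
#2 stroke→J1  (1-jn J1 has f-setter on 0)

2  (C1, C2 all integral)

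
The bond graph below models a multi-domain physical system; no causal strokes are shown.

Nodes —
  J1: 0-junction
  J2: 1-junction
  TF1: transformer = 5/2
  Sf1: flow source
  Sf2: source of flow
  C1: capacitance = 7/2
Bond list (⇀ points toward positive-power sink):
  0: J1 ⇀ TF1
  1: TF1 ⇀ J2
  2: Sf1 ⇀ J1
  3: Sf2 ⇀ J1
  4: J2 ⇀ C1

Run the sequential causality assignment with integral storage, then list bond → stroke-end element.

β0 stroke at J1
β1 stroke at TF1
β2 stroke at Sf1
β3 stroke at Sf2
β4 stroke at J2

b2 stroke→Sf1  (source Sf1 imposes f)
b3 stroke→Sf2  (source Sf2 imposes f)
b0 stroke→J1  (closing 0-jn rule on J1)
b1 stroke→TF1  (through TF1, causality passes straight; one stroke at TF1)
b4 stroke→J2  (J2: bond 1 brought flow, rest push out)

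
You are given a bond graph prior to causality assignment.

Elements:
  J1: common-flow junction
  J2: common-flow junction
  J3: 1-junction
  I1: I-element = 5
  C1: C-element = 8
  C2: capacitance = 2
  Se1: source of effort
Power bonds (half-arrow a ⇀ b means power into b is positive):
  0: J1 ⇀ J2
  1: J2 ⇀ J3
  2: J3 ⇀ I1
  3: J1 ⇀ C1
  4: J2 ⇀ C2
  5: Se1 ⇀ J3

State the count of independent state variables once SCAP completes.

3  (C1, C2, I1 all integral)

bond 5 →J3  (Se1: effort source, stroke at far end)
bond 2 →I1  (I1 outputs flow p/I1)
bond 1 →J3  (1-jn J3 has f-setter on 2)
bond 0 →J2  (J2: bond 1 brought flow, rest push out)
bond 4 →J2  (common-f at J2 fixed by 1)
bond 3 →J1  (common-f at J1 fixed by 0)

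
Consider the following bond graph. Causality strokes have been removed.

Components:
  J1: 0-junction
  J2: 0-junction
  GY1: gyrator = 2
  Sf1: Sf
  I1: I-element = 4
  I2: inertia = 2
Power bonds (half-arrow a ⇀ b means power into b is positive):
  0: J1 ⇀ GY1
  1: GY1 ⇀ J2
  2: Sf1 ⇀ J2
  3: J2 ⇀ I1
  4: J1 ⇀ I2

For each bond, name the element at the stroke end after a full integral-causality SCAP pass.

bond 0 |J1
bond 1 |J2
bond 2 |Sf1
bond 3 |I1
bond 4 |I2

β2 |Sf1  (Sf1 fixes flow; stroke at Sf1)
β3 |I1  (prefer integral on I1)
β1 |J2  (only one effort-in slot at J2)
β0 |J1  (GY1 both-in/both-out from 1)
β4 |I2  (common-e at J1 fixed by 0)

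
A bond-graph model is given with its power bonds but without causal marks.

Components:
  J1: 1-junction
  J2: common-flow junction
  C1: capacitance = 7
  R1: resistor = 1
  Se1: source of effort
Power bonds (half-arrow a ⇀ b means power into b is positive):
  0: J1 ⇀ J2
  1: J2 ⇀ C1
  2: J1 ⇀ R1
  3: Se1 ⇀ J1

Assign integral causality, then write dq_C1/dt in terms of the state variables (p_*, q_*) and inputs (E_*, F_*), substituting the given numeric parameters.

dq_C1/dt = E_Se1 - q_C1/7

β3 stroke→J1  (Se1 fixes effort; stroke away)
β1 stroke→J2  (C1 integral (e out))
β0 stroke→J1  (closing 1-jn rule on J2)
β2 stroke→R1  (only one flow-in slot at J1)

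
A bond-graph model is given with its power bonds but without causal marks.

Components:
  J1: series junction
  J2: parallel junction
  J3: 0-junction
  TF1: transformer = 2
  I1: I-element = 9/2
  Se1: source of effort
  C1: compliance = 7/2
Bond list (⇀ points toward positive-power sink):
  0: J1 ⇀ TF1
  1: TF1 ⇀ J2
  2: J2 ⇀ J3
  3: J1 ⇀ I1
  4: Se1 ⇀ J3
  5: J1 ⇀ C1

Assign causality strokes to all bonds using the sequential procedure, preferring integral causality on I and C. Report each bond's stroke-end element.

b4 stroke at J3  (Se1: effort source, stroke at far end)
b2 stroke at J2  (J3 effort already set via bond 4)
b1 stroke at TF1  (J2 effort already set via bond 2)
b0 stroke at J1  (TF1: transformer flips bond 1)
b3 stroke at I1  (I1 integral (f out))
b5 stroke at J1  (common-f at J1 fixed by 3)

β0 stroke at J1
β1 stroke at TF1
β2 stroke at J2
β3 stroke at I1
β4 stroke at J3
β5 stroke at J1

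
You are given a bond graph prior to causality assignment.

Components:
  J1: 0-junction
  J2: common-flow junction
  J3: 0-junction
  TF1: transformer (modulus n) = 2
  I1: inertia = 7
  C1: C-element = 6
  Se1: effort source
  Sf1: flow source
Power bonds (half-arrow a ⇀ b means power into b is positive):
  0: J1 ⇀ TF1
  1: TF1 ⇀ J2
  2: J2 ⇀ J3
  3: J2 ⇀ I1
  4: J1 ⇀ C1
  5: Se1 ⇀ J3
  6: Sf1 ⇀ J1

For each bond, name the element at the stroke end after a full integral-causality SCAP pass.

β0 →TF1
β1 →J2
β2 →J2
β3 →I1
β4 →J1
β5 →J3
β6 →Sf1

bond 5 |J3  (Se1 (Se) sets effort on bond)
bond 6 |Sf1  (Sf1 (Sf) sets flow on bond)
bond 2 |J2  (common-e at J3 fixed by 5)
bond 3 |I1  (I1 outputs flow p/I1)
bond 1 |J2  (J2: bond 3 brought flow, rest push out)
bond 0 |TF1  (TF1: transformer flips bond 1)
bond 4 |J1  (J1 needs exactly one e-in)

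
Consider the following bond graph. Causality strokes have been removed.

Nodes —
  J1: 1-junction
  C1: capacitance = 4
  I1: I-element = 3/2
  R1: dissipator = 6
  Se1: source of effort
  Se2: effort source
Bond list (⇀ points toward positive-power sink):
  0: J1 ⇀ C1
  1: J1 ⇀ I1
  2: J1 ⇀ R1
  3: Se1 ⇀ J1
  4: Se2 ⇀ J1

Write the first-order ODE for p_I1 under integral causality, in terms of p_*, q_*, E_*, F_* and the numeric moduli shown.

#3 →J1  (source Se1 imposes e)
#4 →J1  (Se2 fixes effort; stroke away)
#0 →J1  (prefer integral on C1)
#1 →I1  (I1 outputs flow p/I1)
#2 →J1  (common-f at J1 fixed by 1)

dp_I1/dt = E_Se1 + E_Se2 - 4*p_I1 - q_C1/4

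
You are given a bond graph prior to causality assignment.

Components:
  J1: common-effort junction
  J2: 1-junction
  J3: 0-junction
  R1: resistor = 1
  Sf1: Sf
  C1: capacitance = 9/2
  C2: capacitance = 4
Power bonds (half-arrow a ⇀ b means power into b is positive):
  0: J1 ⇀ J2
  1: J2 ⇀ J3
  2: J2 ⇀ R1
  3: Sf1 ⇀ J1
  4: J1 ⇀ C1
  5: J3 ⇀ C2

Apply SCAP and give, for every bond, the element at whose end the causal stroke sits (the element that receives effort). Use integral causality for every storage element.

b0 |J2
b1 |J2
b2 |R1
b3 |Sf1
b4 |J1
b5 |J3

b3 stroke→Sf1  (Sf1 fixes flow; stroke at Sf1)
b4 stroke→J1  (C1 integral (e out))
b0 stroke→J2  (0-jn J1 has e-setter on 4)
b5 stroke→J3  (C2: C, integral causality)
b1 stroke→J2  (0-jn J3 has e-setter on 5)
b2 stroke→R1  (only one flow-in slot at J2)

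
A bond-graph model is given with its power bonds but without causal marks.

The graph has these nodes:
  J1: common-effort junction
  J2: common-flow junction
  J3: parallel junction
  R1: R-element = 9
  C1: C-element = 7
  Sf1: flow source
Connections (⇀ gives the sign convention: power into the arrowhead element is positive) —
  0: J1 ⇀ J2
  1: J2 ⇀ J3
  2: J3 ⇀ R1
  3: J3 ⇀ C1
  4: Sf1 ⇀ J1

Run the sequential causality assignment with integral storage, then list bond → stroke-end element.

b0 →J1
b1 →J2
b2 →R1
b3 →J3
b4 →Sf1

β4 →Sf1  (source Sf1 imposes f)
β0 →J1  (J1: last free bond brings effort in)
β1 →J2  (J2 flow already set via bond 0)
β3 →J3  (C1 integral (e out))
β2 →R1  (J3: bond 3 brought effort, rest push out)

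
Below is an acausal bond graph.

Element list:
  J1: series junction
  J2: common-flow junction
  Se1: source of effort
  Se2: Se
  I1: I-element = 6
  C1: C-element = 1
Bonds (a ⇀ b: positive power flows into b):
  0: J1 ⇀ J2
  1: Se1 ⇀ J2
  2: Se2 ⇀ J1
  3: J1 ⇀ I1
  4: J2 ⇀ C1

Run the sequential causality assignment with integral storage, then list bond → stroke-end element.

#0 →J1
#1 →J2
#2 →J1
#3 →I1
#4 →J2

#1 stroke→J2  (Se1: effort source, stroke at far end)
#2 stroke→J1  (Se2 fixes effort; stroke away)
#3 stroke→I1  (I1 outputs flow p/I1)
#0 stroke→J1  (J1 flow already set via bond 3)
#4 stroke→J2  (J2 flow already set via bond 0)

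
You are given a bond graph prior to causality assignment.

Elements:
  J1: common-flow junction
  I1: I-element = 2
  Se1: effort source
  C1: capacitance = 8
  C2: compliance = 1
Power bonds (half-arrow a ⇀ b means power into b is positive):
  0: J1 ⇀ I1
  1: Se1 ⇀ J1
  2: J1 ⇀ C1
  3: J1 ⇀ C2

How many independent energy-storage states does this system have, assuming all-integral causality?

b1 stroke at J1  (Se1: effort source, stroke at far end)
b0 stroke at I1  (I1 outputs flow p/I1)
b2 stroke at J1  (J1 flow already set via bond 0)
b3 stroke at J1  (J1 flow already set via bond 0)

3  (C1, C2, I1 all integral)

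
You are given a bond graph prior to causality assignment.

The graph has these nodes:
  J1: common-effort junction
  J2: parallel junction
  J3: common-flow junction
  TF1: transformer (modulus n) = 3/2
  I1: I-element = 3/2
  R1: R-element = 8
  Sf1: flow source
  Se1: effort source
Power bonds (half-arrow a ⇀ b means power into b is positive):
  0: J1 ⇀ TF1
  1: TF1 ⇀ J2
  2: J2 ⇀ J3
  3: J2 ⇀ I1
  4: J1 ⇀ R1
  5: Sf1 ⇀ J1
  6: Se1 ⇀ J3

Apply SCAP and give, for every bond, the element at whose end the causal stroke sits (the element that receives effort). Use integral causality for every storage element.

bond 0 →J1
bond 1 →TF1
bond 2 →J2
bond 3 →I1
bond 4 →R1
bond 5 →Sf1
bond 6 →J3

bond 5 →Sf1  (Sf1 fixes flow; stroke at Sf1)
bond 6 →J3  (source Se1 imposes e)
bond 2 →J2  (closing 1-jn rule on J3)
bond 1 →TF1  (0-jn J2 has e-setter on 2)
bond 3 →I1  (common-e at J2 fixed by 2)
bond 0 →J1  (TF TF1: opposite of bond 1)
bond 4 →R1  (common-e at J1 fixed by 0)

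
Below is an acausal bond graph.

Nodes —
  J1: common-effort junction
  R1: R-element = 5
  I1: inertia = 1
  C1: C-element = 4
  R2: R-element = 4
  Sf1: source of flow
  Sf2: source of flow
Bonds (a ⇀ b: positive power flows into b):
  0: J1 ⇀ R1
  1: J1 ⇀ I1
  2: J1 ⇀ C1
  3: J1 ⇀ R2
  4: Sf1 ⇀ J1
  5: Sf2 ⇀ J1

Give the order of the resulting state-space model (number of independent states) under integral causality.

2  (C1, I1 all integral)

b4 stroke at Sf1  (source Sf1 imposes f)
b5 stroke at Sf2  (Sf2 fixes flow; stroke at Sf2)
b1 stroke at I1  (I1 outputs flow p/I1)
b2 stroke at J1  (prefer integral on C1)
b0 stroke at R1  (common-e at J1 fixed by 2)
b3 stroke at R2  (J1 effort already set via bond 2)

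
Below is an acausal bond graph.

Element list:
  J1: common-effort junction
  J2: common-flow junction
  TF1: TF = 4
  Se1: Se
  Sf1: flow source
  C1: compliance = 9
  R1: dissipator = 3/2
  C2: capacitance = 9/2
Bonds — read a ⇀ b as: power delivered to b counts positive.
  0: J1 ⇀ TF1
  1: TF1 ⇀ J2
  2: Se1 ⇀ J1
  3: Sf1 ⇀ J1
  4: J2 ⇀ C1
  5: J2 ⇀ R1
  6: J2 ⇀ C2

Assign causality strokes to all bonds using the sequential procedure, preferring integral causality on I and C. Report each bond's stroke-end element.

#0 |TF1
#1 |J2
#2 |J1
#3 |Sf1
#4 |J2
#5 |R1
#6 |J2

b2 →J1  (Se1 fixes effort; stroke away)
b3 →Sf1  (Sf1: flow source, stroke at near end)
b0 →TF1  (common-e at J1 fixed by 2)
b1 →J2  (through TF1, causality passes straight; one stroke at TF1)
b4 →J2  (prefer integral on C1)
b6 →J2  (C2 outputs effort q/C2)
b5 →R1  (closing 1-jn rule on J2)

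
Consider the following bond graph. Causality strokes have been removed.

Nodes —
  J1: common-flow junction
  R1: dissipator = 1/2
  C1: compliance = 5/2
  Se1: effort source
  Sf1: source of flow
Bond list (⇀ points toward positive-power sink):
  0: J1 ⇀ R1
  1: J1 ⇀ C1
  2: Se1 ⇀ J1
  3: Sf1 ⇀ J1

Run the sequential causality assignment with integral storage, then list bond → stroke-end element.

b2 stroke→J1  (Se1: effort source, stroke at far end)
b3 stroke→Sf1  (source Sf1 imposes f)
b0 stroke→J1  (common-f at J1 fixed by 3)
b1 stroke→J1  (1-jn J1 has f-setter on 3)

bond 0 →J1
bond 1 →J1
bond 2 →J1
bond 3 →Sf1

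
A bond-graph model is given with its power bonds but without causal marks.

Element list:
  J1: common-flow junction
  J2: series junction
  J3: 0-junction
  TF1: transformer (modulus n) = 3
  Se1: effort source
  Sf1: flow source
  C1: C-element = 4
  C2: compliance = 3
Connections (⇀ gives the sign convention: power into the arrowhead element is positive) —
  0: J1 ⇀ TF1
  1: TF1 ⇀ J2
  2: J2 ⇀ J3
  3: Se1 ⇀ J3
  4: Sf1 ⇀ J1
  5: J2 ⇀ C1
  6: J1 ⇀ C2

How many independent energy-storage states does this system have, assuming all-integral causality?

b3 stroke→J3  (Se1 (Se) sets effort on bond)
b4 stroke→Sf1  (Sf1: flow source, stroke at near end)
b0 stroke→J1  (J1 flow already set via bond 4)
b6 stroke→J1  (J1: bond 4 brought flow, rest push out)
b2 stroke→J2  (common-e at J3 fixed by 3)
b1 stroke→TF1  (TF1 one-in-one-out from 0)
b5 stroke→J2  (J2: bond 1 brought flow, rest push out)

2  (C1, C2 all integral)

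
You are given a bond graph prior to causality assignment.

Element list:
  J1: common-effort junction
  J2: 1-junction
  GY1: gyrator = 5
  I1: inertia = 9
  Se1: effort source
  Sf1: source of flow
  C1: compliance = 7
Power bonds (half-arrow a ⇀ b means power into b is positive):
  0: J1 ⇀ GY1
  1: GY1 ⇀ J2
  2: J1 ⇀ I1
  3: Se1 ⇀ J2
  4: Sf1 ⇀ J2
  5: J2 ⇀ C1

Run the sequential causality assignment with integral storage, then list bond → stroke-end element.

#3 |J2  (source Se1 imposes e)
#4 |Sf1  (Sf1: flow source, stroke at near end)
#1 |J2  (common-f at J2 fixed by 4)
#5 |J2  (J2: bond 4 brought flow, rest push out)
#0 |J1  (GY GY1: same side as bond 1)
#2 |I1  (0-jn J1 has e-setter on 0)

bond 0 |J1
bond 1 |J2
bond 2 |I1
bond 3 |J2
bond 4 |Sf1
bond 5 |J2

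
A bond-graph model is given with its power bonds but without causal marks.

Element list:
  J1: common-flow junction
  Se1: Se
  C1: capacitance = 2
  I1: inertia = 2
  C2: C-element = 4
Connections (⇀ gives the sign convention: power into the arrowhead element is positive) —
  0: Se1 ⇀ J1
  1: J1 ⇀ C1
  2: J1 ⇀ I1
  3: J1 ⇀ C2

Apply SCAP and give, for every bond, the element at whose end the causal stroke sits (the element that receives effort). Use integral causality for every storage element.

#0 |J1  (Se1 fixes effort; stroke away)
#1 |J1  (C1: C, integral causality)
#2 |I1  (I1 integral (f out))
#3 |J1  (common-f at J1 fixed by 2)

bond 0 →J1
bond 1 →J1
bond 2 →I1
bond 3 →J1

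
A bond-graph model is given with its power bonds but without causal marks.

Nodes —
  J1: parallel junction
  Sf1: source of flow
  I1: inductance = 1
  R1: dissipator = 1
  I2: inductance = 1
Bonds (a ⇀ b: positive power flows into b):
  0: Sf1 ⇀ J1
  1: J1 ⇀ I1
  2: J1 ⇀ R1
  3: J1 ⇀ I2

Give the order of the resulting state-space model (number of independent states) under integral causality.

β0 stroke→Sf1  (Sf1 fixes flow; stroke at Sf1)
β1 stroke→I1  (prefer integral on I1)
β3 stroke→I2  (I2 integral (f out))
β2 stroke→J1  (J1: last free bond brings effort in)

2  (I1, I2 all integral)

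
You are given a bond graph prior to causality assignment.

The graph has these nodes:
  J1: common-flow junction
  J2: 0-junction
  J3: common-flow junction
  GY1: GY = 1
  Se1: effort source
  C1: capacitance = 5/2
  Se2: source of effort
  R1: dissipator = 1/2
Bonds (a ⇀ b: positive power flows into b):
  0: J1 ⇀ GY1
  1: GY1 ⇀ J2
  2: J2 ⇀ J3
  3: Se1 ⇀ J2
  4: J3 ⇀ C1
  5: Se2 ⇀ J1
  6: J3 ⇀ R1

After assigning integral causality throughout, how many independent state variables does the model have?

1  (C1 all integral)

β3 |J2  (Se1 fixes effort; stroke away)
β5 |J1  (source Se2 imposes e)
β0 |GY1  (only one flow-in slot at J1)
β1 |GY1  (J2: bond 3 brought effort, rest push out)
β2 |J3  (J2: bond 3 brought effort, rest push out)
β4 |J3  (prefer integral on C1)
β6 |R1  (J3 needs exactly one f-in)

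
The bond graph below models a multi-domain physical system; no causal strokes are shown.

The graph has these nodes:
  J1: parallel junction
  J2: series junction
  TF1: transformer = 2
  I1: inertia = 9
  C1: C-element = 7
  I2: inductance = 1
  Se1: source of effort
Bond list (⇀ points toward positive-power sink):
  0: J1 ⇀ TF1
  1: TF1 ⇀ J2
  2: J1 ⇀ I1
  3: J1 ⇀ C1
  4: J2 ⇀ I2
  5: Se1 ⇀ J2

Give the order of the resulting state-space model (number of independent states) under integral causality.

3  (C1, I1, I2 all integral)

b5 stroke at J2  (Se1 (Se) sets effort on bond)
b2 stroke at I1  (I1 integral (f out))
b3 stroke at J1  (prefer integral on C1)
b0 stroke at TF1  (J1 effort already set via bond 3)
b1 stroke at J2  (TF TF1: opposite of bond 0)
b4 stroke at I2  (J2 needs exactly one f-in)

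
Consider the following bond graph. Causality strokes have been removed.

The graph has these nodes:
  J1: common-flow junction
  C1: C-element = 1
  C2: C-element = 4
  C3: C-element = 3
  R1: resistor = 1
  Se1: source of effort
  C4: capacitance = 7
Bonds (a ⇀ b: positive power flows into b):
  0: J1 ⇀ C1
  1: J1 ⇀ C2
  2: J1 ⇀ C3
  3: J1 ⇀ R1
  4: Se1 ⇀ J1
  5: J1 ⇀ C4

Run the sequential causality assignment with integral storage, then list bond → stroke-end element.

β4 stroke at J1  (Se1 fixes effort; stroke away)
β0 stroke at J1  (C1 integral (e out))
β1 stroke at J1  (C2 outputs effort q/C2)
β2 stroke at J1  (C3: C, integral causality)
β5 stroke at J1  (prefer integral on C4)
β3 stroke at R1  (closing 1-jn rule on J1)

b0 stroke at J1
b1 stroke at J1
b2 stroke at J1
b3 stroke at R1
b4 stroke at J1
b5 stroke at J1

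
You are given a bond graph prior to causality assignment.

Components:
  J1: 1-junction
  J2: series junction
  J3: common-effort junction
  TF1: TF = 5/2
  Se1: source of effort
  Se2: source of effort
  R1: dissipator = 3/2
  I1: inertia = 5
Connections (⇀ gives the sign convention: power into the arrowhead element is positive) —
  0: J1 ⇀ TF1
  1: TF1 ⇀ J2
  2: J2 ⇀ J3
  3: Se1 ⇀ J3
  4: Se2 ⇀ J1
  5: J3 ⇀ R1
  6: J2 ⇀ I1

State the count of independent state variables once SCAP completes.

1  (I1 all integral)

b3 stroke at J3  (Se1 (Se) sets effort on bond)
b4 stroke at J1  (Se2 (Se) sets effort on bond)
b0 stroke at TF1  (J1: last free bond brings flow in)
b2 stroke at J2  (J3: bond 3 brought effort, rest push out)
b5 stroke at R1  (common-e at J3 fixed by 3)
b1 stroke at J2  (through TF1, causality passes straight; one stroke at TF1)
b6 stroke at I1  (closing 1-jn rule on J2)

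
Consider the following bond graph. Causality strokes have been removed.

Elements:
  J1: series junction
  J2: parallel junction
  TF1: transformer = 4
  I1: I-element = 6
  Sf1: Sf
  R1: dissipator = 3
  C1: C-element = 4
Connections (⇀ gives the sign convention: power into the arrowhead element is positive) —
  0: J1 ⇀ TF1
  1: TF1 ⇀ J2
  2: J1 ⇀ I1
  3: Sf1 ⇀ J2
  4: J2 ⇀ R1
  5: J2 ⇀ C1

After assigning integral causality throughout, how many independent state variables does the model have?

2  (C1, I1 all integral)

#3 stroke at Sf1  (Sf1: flow source, stroke at near end)
#2 stroke at I1  (I1: I, integral causality)
#0 stroke at J1  (1-jn J1 has f-setter on 2)
#1 stroke at TF1  (through TF1, causality passes straight; one stroke at TF1)
#5 stroke at J2  (prefer integral on C1)
#4 stroke at R1  (0-jn J2 has e-setter on 5)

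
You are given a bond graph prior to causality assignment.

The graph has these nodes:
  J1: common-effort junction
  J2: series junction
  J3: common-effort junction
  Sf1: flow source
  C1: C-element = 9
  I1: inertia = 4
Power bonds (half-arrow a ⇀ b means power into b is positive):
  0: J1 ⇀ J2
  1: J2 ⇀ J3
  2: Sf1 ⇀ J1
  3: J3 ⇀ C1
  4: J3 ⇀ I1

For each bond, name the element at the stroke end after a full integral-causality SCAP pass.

bond 2 stroke at Sf1  (Sf1 fixes flow; stroke at Sf1)
bond 0 stroke at J1  (only one effort-in slot at J1)
bond 1 stroke at J2  (common-f at J2 fixed by 0)
bond 3 stroke at J3  (C1 integral (e out))
bond 4 stroke at I1  (common-e at J3 fixed by 3)

bond 0 stroke at J1
bond 1 stroke at J2
bond 2 stroke at Sf1
bond 3 stroke at J3
bond 4 stroke at I1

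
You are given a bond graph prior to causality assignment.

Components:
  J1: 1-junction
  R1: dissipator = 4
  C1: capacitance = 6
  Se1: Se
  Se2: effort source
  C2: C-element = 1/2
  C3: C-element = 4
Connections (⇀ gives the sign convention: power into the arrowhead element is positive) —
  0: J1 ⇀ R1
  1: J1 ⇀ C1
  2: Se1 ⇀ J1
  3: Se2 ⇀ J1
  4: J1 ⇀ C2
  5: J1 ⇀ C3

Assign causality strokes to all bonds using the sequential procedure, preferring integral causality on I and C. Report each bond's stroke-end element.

bond 0 stroke at R1
bond 1 stroke at J1
bond 2 stroke at J1
bond 3 stroke at J1
bond 4 stroke at J1
bond 5 stroke at J1

b2 stroke→J1  (Se1 (Se) sets effort on bond)
b3 stroke→J1  (source Se2 imposes e)
b1 stroke→J1  (prefer integral on C1)
b4 stroke→J1  (C2 outputs effort q/C2)
b5 stroke→J1  (C3 integral (e out))
b0 stroke→R1  (J1: last free bond brings flow in)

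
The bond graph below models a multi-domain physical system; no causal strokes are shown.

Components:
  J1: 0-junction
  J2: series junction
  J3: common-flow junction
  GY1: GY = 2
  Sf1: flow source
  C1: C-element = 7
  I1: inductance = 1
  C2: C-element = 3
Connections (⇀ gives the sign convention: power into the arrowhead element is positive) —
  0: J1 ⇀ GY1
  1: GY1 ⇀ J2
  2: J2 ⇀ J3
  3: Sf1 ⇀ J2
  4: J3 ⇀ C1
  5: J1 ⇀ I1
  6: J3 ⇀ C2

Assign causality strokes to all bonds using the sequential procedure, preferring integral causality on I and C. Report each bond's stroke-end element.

β3 stroke at Sf1  (Sf1 (Sf) sets flow on bond)
β1 stroke at J2  (J2: bond 3 brought flow, rest push out)
β2 stroke at J2  (J2 flow already set via bond 3)
β4 stroke at J3  (1-jn J3 has f-setter on 2)
β6 stroke at J3  (J3: bond 2 brought flow, rest push out)
β0 stroke at J1  (GY1: gyrator matches bond 1)
β5 stroke at I1  (J1 effort already set via bond 0)

b0 stroke→J1
b1 stroke→J2
b2 stroke→J2
b3 stroke→Sf1
b4 stroke→J3
b5 stroke→I1
b6 stroke→J3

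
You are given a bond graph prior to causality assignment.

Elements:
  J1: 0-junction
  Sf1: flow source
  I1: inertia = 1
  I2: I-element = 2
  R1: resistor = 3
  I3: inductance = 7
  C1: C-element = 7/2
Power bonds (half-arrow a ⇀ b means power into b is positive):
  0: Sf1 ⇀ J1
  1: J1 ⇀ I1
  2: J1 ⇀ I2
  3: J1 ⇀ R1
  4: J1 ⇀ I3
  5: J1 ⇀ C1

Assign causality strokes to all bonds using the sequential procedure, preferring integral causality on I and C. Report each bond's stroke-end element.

bond 0 stroke→Sf1
bond 1 stroke→I1
bond 2 stroke→I2
bond 3 stroke→R1
bond 4 stroke→I3
bond 5 stroke→J1

b0 |Sf1  (Sf1: flow source, stroke at near end)
b1 |I1  (I1 integral (f out))
b2 |I2  (prefer integral on I2)
b4 |I3  (I3 outputs flow p/I3)
b5 |J1  (C1 integral (e out))
b3 |R1  (0-jn J1 has e-setter on 5)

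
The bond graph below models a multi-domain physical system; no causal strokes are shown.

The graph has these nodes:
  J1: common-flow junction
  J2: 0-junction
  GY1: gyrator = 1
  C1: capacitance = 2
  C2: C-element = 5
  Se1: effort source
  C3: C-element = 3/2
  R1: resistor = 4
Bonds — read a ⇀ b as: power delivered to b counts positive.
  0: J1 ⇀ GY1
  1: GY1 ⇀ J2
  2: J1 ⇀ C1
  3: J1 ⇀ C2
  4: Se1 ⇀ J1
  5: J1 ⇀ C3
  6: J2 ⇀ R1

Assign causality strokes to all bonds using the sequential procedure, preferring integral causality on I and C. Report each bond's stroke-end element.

b0 |GY1
b1 |GY1
b2 |J1
b3 |J1
b4 |J1
b5 |J1
b6 |J2

bond 4 stroke→J1  (source Se1 imposes e)
bond 2 stroke→J1  (prefer integral on C1)
bond 3 stroke→J1  (C2 integral (e out))
bond 5 stroke→J1  (C3 outputs effort q/C3)
bond 0 stroke→GY1  (only one flow-in slot at J1)
bond 1 stroke→GY1  (GY1 both-in/both-out from 0)
bond 6 stroke→J2  (closing 0-jn rule on J2)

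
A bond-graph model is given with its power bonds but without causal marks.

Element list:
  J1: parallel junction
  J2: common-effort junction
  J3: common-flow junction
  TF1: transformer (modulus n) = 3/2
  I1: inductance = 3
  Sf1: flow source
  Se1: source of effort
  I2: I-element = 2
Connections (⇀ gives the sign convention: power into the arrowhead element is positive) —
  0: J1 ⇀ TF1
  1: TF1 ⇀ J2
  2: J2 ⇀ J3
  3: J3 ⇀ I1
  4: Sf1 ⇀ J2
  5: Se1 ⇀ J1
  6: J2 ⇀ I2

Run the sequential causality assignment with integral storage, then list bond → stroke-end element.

bond 0 →TF1
bond 1 →J2
bond 2 →J3
bond 3 →I1
bond 4 →Sf1
bond 5 →J1
bond 6 →I2

β4 stroke at Sf1  (Sf1: flow source, stroke at near end)
β5 stroke at J1  (Se1: effort source, stroke at far end)
β0 stroke at TF1  (J1 effort already set via bond 5)
β1 stroke at J2  (TF1 one-in-one-out from 0)
β2 stroke at J3  (J2 effort already set via bond 1)
β6 stroke at I2  (common-e at J2 fixed by 1)
β3 stroke at I1  (only one flow-in slot at J3)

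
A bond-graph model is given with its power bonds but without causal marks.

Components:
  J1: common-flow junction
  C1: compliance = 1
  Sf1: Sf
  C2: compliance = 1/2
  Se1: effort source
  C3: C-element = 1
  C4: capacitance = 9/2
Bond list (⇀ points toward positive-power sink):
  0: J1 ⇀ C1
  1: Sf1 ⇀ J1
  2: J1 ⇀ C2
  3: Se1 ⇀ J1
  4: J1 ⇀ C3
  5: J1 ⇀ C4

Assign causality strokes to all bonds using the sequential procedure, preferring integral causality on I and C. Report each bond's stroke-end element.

β1 |Sf1  (Sf1 (Sf) sets flow on bond)
β3 |J1  (Se1 fixes effort; stroke away)
β0 |J1  (J1: bond 1 brought flow, rest push out)
β2 |J1  (common-f at J1 fixed by 1)
β4 |J1  (1-jn J1 has f-setter on 1)
β5 |J1  (J1 flow already set via bond 1)

#0 stroke→J1
#1 stroke→Sf1
#2 stroke→J1
#3 stroke→J1
#4 stroke→J1
#5 stroke→J1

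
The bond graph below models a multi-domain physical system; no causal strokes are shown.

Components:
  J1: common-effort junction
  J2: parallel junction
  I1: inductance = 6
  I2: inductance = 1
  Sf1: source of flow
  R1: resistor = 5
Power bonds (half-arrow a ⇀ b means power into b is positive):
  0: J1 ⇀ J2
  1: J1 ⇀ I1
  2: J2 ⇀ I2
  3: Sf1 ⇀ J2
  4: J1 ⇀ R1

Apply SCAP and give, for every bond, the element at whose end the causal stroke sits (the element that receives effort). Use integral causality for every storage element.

bond 0 →J2
bond 1 →I1
bond 2 →I2
bond 3 →Sf1
bond 4 →J1

b3 |Sf1  (Sf1 fixes flow; stroke at Sf1)
b1 |I1  (prefer integral on I1)
b2 |I2  (I2: I, integral causality)
b0 |J2  (J2: last free bond brings effort in)
b4 |J1  (J1: last free bond brings effort in)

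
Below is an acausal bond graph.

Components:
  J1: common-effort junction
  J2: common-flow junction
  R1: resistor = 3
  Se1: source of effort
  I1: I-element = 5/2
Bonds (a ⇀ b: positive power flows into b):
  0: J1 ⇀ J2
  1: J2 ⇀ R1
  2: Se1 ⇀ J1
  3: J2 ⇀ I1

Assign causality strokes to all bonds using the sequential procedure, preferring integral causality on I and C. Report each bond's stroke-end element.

bond 0 stroke at J2
bond 1 stroke at J2
bond 2 stroke at J1
bond 3 stroke at I1

#2 stroke→J1  (Se1: effort source, stroke at far end)
#0 stroke→J2  (common-e at J1 fixed by 2)
#3 stroke→I1  (I1 outputs flow p/I1)
#1 stroke→J2  (J2 flow already set via bond 3)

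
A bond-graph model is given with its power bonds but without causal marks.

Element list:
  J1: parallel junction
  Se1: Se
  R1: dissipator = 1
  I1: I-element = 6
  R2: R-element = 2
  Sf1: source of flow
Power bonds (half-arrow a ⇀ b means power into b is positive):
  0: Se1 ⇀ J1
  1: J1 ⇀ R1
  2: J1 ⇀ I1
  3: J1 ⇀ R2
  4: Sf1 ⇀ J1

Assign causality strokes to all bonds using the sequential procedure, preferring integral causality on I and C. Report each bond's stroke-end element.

bond 0 |J1
bond 1 |R1
bond 2 |I1
bond 3 |R2
bond 4 |Sf1

b0 stroke at J1  (source Se1 imposes e)
b4 stroke at Sf1  (Sf1: flow source, stroke at near end)
b1 stroke at R1  (0-jn J1 has e-setter on 0)
b2 stroke at I1  (0-jn J1 has e-setter on 0)
b3 stroke at R2  (0-jn J1 has e-setter on 0)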